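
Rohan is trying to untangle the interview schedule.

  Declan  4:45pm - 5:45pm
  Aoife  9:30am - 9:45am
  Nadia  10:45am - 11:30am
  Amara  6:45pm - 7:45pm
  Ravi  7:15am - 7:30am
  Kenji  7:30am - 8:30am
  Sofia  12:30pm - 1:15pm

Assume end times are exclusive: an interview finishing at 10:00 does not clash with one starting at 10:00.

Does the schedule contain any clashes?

Two intervals overlap when each starts before the other ends.
Sorted by start: Ravi, Kenji, Aoife, Nadia, Sofia, Declan, Amara.
Kenji starts exactly when Ravi ends (back-to-back, no overlap); Ravi is clear from here.
Aoife starts after Kenji ends; Kenji is clear from here.
Nadia starts after Aoife ends; Aoife is clear from here.
Sofia starts after Nadia ends; Nadia is clear from here.
Declan starts after Sofia ends; Sofia is clear from here.
Amara starts after Declan ends.
Every pair is clear; the schedule has no overlaps.

No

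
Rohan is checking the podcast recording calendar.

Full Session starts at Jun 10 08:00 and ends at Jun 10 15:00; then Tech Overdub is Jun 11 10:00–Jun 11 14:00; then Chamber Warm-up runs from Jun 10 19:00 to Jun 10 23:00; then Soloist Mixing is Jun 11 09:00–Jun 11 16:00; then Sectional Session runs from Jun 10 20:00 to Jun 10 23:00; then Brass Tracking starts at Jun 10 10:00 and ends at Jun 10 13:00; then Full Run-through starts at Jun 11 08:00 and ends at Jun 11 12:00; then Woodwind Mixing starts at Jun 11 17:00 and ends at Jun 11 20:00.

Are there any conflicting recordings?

Yes

Two intervals overlap when each starts before the other ends.
Sorted by start: Full Session, Brass Tracking, Chamber Warm-up, Sectional Session, Full Run-through, Soloist Mixing, Tech Overdub, Woodwind Mixing.
Brass Tracking starts before Full Session ends → Full Session and Brass Tracking overlap.
That's a conflict, so the schedule is not conflict-free.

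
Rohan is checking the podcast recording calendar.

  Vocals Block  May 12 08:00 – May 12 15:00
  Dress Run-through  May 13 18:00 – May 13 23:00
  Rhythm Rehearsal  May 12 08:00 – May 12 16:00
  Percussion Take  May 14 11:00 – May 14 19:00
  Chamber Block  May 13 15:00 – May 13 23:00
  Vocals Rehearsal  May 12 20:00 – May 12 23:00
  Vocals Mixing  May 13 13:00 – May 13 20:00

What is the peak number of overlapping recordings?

Sweep the timeline, counting +1 at each start and −1 at each end (ends before starts at a tie):
May 12 08:00 start Rhythm Rehearsal → 1
May 12 08:00 start Vocals Block → 2
May 12 15:00 end Vocals Block → 1
May 12 16:00 end Rhythm Rehearsal → 0
May 12 20:00 start Vocals Rehearsal → 1
May 12 23:00 end Vocals Rehearsal → 0
May 13 13:00 start Vocals Mixing → 1
May 13 15:00 start Chamber Block → 2
May 13 18:00 start Dress Run-through → 3
May 13 20:00 end Vocals Mixing → 2
May 13 23:00 end Chamber Block → 1
May 13 23:00 end Dress Run-through → 0
May 14 11:00 start Percussion Take → 1
May 14 19:00 end Percussion Take → 0
Peak is 3, at May 13 18:00 (Chamber Block, Dress Run-through, Vocals Mixing).

3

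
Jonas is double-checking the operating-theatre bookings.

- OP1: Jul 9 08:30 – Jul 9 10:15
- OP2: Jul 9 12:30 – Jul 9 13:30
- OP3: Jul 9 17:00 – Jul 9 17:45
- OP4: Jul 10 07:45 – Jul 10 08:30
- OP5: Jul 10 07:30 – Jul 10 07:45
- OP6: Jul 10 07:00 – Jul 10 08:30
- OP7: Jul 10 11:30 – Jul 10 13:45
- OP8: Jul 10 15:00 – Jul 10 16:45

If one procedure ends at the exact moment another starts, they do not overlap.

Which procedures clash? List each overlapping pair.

OP4 & OP6, OP5 & OP6

Sorted by start: OP1, OP2, OP3, OP6, OP5, OP4, OP7, OP8.
OP2 starts after OP1 ends, so OP1 has no further overlaps.
OP3 starts after OP2 ends, so OP2 has no further overlaps.
OP6 starts after OP3 ends, so OP3 has no further overlaps.
OP5 starts before OP6 ends → OP6 and OP5 overlap.
OP4 starts before OP6 ends → OP6 and OP4 overlap.
OP7 starts after OP6 ends, so OP6 has no further overlaps.
OP4 starts exactly when OP5 ends (back-to-back, no overlap), so OP5 has no further overlaps.
OP7 starts after OP4 ends, so OP4 has no further overlaps.
OP8 starts after OP7 ends.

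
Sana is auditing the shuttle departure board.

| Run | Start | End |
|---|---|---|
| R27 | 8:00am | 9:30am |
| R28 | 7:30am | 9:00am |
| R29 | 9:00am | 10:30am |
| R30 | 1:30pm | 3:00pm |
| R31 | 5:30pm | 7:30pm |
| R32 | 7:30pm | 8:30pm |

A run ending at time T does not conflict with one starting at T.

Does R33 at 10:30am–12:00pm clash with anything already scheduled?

No — it doesn't clash with anything

R28: ends 9:00am at or before R33 starts 10:30am → clear.
R27: ends 9:30am at or before R33 starts 10:30am → clear.
R29: ends 10:30am at or before R33 starts 10:30am → clear.
R30: starts 1:30pm at or after R33 ends 12:00pm → clear.
R31: starts 5:30pm at or after R33 ends 12:00pm → clear.
R32: starts 7:30pm at or after R33 ends 12:00pm → clear.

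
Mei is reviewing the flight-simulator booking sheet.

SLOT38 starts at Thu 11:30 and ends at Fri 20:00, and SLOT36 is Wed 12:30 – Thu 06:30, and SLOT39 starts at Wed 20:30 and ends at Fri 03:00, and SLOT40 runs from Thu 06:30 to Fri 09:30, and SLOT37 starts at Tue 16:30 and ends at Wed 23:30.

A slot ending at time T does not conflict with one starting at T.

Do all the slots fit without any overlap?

Sorted by start: SLOT37, SLOT36, SLOT39, SLOT40, SLOT38.
SLOT36 starts before SLOT37 ends → SLOT37 and SLOT36 overlap.
That's a conflict, so the schedule is not conflict-free.

No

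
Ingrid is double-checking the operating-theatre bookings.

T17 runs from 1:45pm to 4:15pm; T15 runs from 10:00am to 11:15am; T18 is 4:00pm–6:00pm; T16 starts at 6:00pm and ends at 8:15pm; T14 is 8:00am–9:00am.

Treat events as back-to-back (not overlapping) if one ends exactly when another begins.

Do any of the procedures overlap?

Check each pair: they overlap iff neither finishes before the other starts.
Sorted by start: T14, T15, T17, T18, T16.
T15 starts after T14 ends, so nothing later overlaps T14 either.
T17 starts after T15 ends, so nothing later overlaps T15 either.
T18 starts before T17 ends → T17 and T18 overlap.
That's a conflict, so the schedule is not conflict-free.

Yes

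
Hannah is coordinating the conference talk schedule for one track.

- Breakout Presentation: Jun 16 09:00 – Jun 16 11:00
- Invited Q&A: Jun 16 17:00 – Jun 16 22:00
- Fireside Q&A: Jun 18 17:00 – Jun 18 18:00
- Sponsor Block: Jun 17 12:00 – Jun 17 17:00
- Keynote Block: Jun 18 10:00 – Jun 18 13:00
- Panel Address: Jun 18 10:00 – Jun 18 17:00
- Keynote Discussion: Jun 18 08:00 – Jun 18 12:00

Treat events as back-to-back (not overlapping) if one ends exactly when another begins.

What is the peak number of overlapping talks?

3

Sweep the timeline, counting +1 at each start and −1 at each end (ends before starts at a tie):
Jun 16 09:00 start Breakout Presentation → 1
Jun 16 11:00 end Breakout Presentation → 0
Jun 16 17:00 start Invited Q&A → 1
Jun 16 22:00 end Invited Q&A → 0
Jun 17 12:00 start Sponsor Block → 1
Jun 17 17:00 end Sponsor Block → 0
Jun 18 08:00 start Keynote Discussion → 1
Jun 18 10:00 start Keynote Block → 2
Jun 18 10:00 start Panel Address → 3
Jun 18 12:00 end Keynote Discussion → 2
Jun 18 13:00 end Keynote Block → 1
Jun 18 17:00 end Panel Address → 0
Jun 18 17:00 start Fireside Q&A → 1
Jun 18 18:00 end Fireside Q&A → 0
Peak is 3, at Jun 18 10:00 (Keynote Block, Keynote Discussion, Panel Address).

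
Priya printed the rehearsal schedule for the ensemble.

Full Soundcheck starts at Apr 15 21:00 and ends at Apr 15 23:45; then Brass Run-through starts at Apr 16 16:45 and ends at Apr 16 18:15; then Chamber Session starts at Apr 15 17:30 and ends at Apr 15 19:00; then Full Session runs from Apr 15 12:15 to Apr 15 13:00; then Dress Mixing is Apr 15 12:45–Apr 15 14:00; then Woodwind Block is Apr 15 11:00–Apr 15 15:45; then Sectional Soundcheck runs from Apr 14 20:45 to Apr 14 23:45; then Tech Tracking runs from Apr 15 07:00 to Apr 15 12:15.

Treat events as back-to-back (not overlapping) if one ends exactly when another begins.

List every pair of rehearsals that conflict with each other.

Dress Mixing & Full Session, Dress Mixing & Woodwind Block, Full Session & Woodwind Block, Tech Tracking & Woodwind Block

Sorted by start: Sectional Soundcheck, Tech Tracking, Woodwind Block, Full Session, Dress Mixing, Chamber Session, Full Soundcheck, Brass Run-through.
Tech Tracking starts after Sectional Soundcheck ends, so nothing later overlaps Sectional Soundcheck either.
Woodwind Block starts before Tech Tracking ends → Tech Tracking and Woodwind Block overlap.
Full Session starts exactly when Tech Tracking ends (back-to-back, no overlap), so nothing later overlaps Tech Tracking either.
Full Session starts before Woodwind Block ends → Woodwind Block and Full Session overlap.
Dress Mixing starts before Woodwind Block ends → Woodwind Block and Dress Mixing overlap.
Chamber Session starts after Woodwind Block ends, so nothing later overlaps Woodwind Block either.
Dress Mixing starts before Full Session ends → Full Session and Dress Mixing overlap.
Chamber Session starts after Full Session ends, so nothing later overlaps Full Session either.
Chamber Session starts after Dress Mixing ends, so nothing later overlaps Dress Mixing either.
Full Soundcheck starts after Chamber Session ends, so nothing later overlaps Chamber Session either.
Brass Run-through starts after Full Soundcheck ends.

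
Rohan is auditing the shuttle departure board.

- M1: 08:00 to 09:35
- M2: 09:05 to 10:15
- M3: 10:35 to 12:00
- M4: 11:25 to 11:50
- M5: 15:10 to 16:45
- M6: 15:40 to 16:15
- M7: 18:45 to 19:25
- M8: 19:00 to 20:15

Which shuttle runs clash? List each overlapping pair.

Two intervals overlap when each starts before the other ends.
Sorted by start: M1, M2, M3, M4, M5, M6, M7, M8.
M2 starts before M1 ends → M1 and M2 overlap.
M3 starts after M1 ends; M1 is clear from here.
M3 starts after M2 ends; M2 is clear from here.
M4 starts before M3 ends → M3 and M4 overlap.
M5 starts after M3 ends; M3 is clear from here.
M5 starts after M4 ends; M4 is clear from here.
M6 starts before M5 ends → M5 and M6 overlap.
M7 starts after M5 ends; M5 is clear from here.
M7 starts after M6 ends; M6 is clear from here.
M8 starts before M7 ends → M7 and M8 overlap.

M1 & M2, M3 & M4, M5 & M6, M7 & M8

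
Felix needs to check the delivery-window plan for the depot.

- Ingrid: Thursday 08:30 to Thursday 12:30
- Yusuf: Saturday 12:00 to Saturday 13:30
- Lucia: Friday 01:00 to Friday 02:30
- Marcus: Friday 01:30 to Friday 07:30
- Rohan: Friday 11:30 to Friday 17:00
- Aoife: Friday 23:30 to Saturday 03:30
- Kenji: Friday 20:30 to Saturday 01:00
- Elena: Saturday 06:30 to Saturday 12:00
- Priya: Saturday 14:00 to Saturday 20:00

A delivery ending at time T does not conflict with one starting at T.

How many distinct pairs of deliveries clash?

Sorted by start: Ingrid, Lucia, Marcus, Rohan, Kenji, Aoife, Elena, Yusuf, Priya.
Lucia starts after Ingrid ends, so Ingrid has no further overlaps.
Marcus starts before Lucia ends → Lucia and Marcus overlap.
Rohan starts after Lucia ends, so Lucia has no further overlaps.
Rohan starts after Marcus ends, so Marcus has no further overlaps.
Kenji starts after Rohan ends, so Rohan has no further overlaps.
Aoife starts before Kenji ends → Kenji and Aoife overlap.
Elena starts after Kenji ends, so Kenji has no further overlaps.
Elena starts after Aoife ends, so Aoife has no further overlaps.
Yusuf starts exactly when Elena ends (back-to-back, no overlap), so Elena has no further overlaps.
Priya starts after Yusuf ends.
Overlapping pairs: Aoife & Kenji, Lucia & Marcus — 2 in total.

2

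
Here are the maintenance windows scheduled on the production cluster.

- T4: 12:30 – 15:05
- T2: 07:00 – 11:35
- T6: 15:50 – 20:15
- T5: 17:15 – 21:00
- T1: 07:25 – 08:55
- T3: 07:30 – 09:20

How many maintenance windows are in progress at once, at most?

Walk through starts and ends in time order (an end at T is processed before a start at T):
07:00 start T2 → 1
07:25 start T1 → 2
07:30 start T3 → 3
08:55 end T1 → 2
09:20 end T3 → 1
11:35 end T2 → 0
12:30 start T4 → 1
15:05 end T4 → 0
15:50 start T6 → 1
17:15 start T5 → 2
20:15 end T6 → 1
21:00 end T5 → 0
Peak is 3, at 07:30 (T1, T2, T3).

3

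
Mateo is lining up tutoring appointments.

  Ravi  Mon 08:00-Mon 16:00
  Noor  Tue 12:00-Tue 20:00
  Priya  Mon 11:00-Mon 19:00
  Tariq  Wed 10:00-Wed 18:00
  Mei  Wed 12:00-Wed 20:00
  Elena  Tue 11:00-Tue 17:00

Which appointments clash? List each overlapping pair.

Elena & Noor, Mei & Tariq, Priya & Ravi

Sorted by start: Ravi, Priya, Elena, Noor, Tariq, Mei.
Priya starts before Ravi ends → Ravi and Priya overlap.
Elena starts after Ravi ends — done with Ravi.
Elena starts after Priya ends — done with Priya.
Noor starts before Elena ends → Elena and Noor overlap.
Tariq starts after Elena ends — done with Elena.
Tariq starts after Noor ends — done with Noor.
Mei starts before Tariq ends → Tariq and Mei overlap.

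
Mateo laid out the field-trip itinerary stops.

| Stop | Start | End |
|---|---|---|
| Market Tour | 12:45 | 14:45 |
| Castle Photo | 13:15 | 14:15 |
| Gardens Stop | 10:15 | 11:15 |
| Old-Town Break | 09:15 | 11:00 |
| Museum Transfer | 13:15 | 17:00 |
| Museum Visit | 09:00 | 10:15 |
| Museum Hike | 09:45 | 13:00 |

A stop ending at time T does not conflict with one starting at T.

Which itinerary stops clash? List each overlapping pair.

Sorted by start: Museum Visit, Old-Town Break, Museum Hike, Gardens Stop, Market Tour, Castle Photo, Museum Transfer.
Old-Town Break starts before Museum Visit ends → Museum Visit and Old-Town Break overlap.
Museum Hike starts before Museum Visit ends → Museum Visit and Museum Hike overlap.
Gardens Stop starts exactly when Museum Visit ends (back-to-back, no overlap) — done with Museum Visit.
Museum Hike starts before Old-Town Break ends → Old-Town Break and Museum Hike overlap.
Gardens Stop starts before Old-Town Break ends → Old-Town Break and Gardens Stop overlap.
Market Tour starts after Old-Town Break ends — done with Old-Town Break.
Gardens Stop starts before Museum Hike ends → Museum Hike and Gardens Stop overlap.
Market Tour starts before Museum Hike ends → Museum Hike and Market Tour overlap.
Castle Photo starts after Museum Hike ends — done with Museum Hike.
Market Tour starts after Gardens Stop ends — done with Gardens Stop.
Castle Photo starts before Market Tour ends → Market Tour and Castle Photo overlap.
Museum Transfer starts before Market Tour ends → Market Tour and Museum Transfer overlap.
Museum Transfer starts before Castle Photo ends → Castle Photo and Museum Transfer overlap.

Castle Photo & Market Tour, Castle Photo & Museum Transfer, Gardens Stop & Museum Hike, Gardens Stop & Old-Town Break, Market Tour & Museum Hike, Market Tour & Museum Transfer, Museum Hike & Museum Visit, Museum Hike & Old-Town Break, Museum Visit & Old-Town Break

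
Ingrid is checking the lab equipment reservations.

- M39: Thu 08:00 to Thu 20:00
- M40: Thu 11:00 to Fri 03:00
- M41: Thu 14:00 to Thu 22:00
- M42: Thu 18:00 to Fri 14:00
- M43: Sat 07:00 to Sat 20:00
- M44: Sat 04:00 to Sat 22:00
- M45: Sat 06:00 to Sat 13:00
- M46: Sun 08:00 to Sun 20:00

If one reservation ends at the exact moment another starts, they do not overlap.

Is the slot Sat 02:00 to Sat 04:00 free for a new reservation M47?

M39: ends Thu 20:00 at or before M47 starts Sat 02:00 → clear.
M40: ends Fri 03:00 at or before M47 starts Sat 02:00 → clear.
M41: ends Thu 22:00 at or before M47 starts Sat 02:00 → clear.
M42: ends Fri 14:00 at or before M47 starts Sat 02:00 → clear.
M44: starts Sat 04:00 at or after M47 ends Sat 04:00 → clear.
M45: starts Sat 06:00 at or after M47 ends Sat 04:00 → clear.
M43: starts Sat 07:00 at or after M47 ends Sat 04:00 → clear.
M46: starts Sun 08:00 at or after M47 ends Sat 04:00 → clear.

Yes — the slot is free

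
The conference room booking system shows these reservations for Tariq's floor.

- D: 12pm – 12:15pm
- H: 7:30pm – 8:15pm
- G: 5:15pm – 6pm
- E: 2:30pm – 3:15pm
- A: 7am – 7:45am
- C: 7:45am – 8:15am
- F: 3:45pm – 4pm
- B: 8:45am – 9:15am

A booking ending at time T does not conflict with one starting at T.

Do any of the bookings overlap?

No

Sorted by start: A, C, B, D, E, F, G, H.
C starts exactly when A ends (back-to-back, no overlap); A is clear from here.
B starts after C ends; C is clear from here.
D starts after B ends; B is clear from here.
E starts after D ends; D is clear from here.
F starts after E ends; E is clear from here.
G starts after F ends; F is clear from here.
H starts after G ends.
Every pair is clear; the schedule has no overlaps.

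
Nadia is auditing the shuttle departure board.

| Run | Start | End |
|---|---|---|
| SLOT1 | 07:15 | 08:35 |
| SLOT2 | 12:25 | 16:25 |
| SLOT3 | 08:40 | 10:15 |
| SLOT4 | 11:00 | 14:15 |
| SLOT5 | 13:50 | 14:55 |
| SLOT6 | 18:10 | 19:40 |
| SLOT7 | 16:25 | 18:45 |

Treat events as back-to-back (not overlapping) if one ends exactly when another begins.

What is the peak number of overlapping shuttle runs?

3

Sweep the timeline, counting +1 at each start and −1 at each end (ends before starts at a tie):
07:15 start SLOT1 → 1
08:35 end SLOT1 → 0
08:40 start SLOT3 → 1
10:15 end SLOT3 → 0
11:00 start SLOT4 → 1
12:25 start SLOT2 → 2
13:50 start SLOT5 → 3
14:15 end SLOT4 → 2
14:55 end SLOT5 → 1
16:25 end SLOT2 → 0
16:25 start SLOT7 → 1
18:10 start SLOT6 → 2
18:45 end SLOT7 → 1
19:40 end SLOT6 → 0
Peak is 3, at 13:50 (SLOT2, SLOT4, SLOT5).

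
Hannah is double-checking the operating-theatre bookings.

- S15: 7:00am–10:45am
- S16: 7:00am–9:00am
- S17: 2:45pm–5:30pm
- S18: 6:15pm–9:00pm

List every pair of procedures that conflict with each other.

S15 & S16

Two intervals overlap when each starts before the other ends.
Sorted by start: S15, S16, S17, S18.
S16 starts before S15 ends → S15 and S16 overlap.
S17 starts after S15 ends; S15 is clear from here.
S17 starts after S16 ends; S16 is clear from here.
S18 starts after S17 ends.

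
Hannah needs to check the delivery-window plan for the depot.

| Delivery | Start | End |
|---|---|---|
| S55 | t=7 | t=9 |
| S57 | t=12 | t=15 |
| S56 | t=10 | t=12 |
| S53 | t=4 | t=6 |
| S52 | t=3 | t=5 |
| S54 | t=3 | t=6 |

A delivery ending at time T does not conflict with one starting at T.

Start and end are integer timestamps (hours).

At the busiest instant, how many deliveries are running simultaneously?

Sort all start/end points and keep a running count:
t=3 start S52 → 1
t=3 start S54 → 2
t=4 start S53 → 3
t=5 end S52 → 2
t=6 end S53 → 1
t=6 end S54 → 0
t=7 start S55 → 1
t=9 end S55 → 0
t=10 start S56 → 1
t=12 end S56 → 0
t=12 start S57 → 1
t=15 end S57 → 0
Peak is 3, at t=4 (S52, S53, S54).

3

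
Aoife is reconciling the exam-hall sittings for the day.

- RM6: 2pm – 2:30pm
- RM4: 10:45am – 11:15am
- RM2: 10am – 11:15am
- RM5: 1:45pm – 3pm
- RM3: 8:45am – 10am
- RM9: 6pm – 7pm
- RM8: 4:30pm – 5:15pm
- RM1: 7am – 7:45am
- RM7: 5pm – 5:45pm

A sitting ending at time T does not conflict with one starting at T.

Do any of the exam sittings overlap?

Sorted by start: RM1, RM3, RM2, RM4, RM5, RM6, RM8, RM7, RM9.
RM3 starts after RM1 ends, so nothing later overlaps RM1 either.
RM2 starts exactly when RM3 ends (back-to-back, no overlap), so nothing later overlaps RM3 either.
RM4 starts before RM2 ends → RM2 and RM4 overlap.
That's a conflict, so the schedule is not conflict-free.

Yes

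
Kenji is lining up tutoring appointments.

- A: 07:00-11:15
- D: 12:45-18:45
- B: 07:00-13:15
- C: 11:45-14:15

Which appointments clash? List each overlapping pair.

A & B, B & C, B & D, C & D

Two intervals overlap when each starts before the other ends.
Sorted by start: A, B, C, D.
B starts before A ends → A and B overlap.
C starts after A ends; A is clear from here.
C starts before B ends → B and C overlap.
D starts before B ends → B and D overlap.
D starts before C ends → C and D overlap.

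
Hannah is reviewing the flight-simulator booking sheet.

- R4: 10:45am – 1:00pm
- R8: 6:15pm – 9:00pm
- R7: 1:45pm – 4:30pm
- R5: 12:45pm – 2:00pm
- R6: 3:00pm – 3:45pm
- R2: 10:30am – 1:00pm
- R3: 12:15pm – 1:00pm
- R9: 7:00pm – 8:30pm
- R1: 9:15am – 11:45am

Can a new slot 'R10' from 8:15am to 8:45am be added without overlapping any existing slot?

R1: starts 9:15am at or after R10 ends 8:45am → clear.
R2: starts 10:30am at or after R10 ends 8:45am → clear.
R4: starts 10:45am at or after R10 ends 8:45am → clear.
R3: starts 12:15pm at or after R10 ends 8:45am → clear.
R5: starts 12:45pm at or after R10 ends 8:45am → clear.
R7: starts 1:45pm at or after R10 ends 8:45am → clear.
R6: starts 3:00pm at or after R10 ends 8:45am → clear.
R8: starts 6:15pm at or after R10 ends 8:45am → clear.
R9: starts 7:00pm at or after R10 ends 8:45am → clear.

Yes — the slot is free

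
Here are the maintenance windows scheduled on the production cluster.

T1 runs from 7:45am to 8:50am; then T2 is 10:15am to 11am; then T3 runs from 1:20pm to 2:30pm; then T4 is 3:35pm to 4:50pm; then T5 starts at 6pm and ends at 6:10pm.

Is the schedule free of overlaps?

Two intervals overlap when each starts before the other ends.
Sorted by start: T1, T2, T3, T4, T5.
T2 starts after T1 ends, so T1 has no further overlaps.
T3 starts after T2 ends, so T2 has no further overlaps.
T4 starts after T3 ends, so T3 has no further overlaps.
T5 starts after T4 ends.
Every pair is clear; the schedule has no overlaps.

Yes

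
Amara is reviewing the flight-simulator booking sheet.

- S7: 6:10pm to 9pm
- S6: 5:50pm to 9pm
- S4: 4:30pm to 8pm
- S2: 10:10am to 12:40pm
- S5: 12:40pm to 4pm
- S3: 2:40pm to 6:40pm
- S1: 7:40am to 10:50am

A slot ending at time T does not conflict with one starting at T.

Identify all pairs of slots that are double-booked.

Sorted by start: S1, S2, S5, S3, S4, S6, S7.
S2 starts before S1 ends → S1 and S2 overlap.
S5 starts after S1 ends, so nothing later overlaps S1 either.
S5 starts exactly when S2 ends (back-to-back, no overlap), so nothing later overlaps S2 either.
S3 starts before S5 ends → S5 and S3 overlap.
S4 starts after S5 ends, so nothing later overlaps S5 either.
S4 starts before S3 ends → S3 and S4 overlap.
S6 starts before S3 ends → S3 and S6 overlap.
S7 starts before S3 ends → S3 and S7 overlap.
S6 starts before S4 ends → S4 and S6 overlap.
S7 starts before S4 ends → S4 and S7 overlap.
S7 starts before S6 ends → S6 and S7 overlap.

S1 & S2, S3 & S4, S3 & S5, S3 & S6, S3 & S7, S4 & S6, S4 & S7, S6 & S7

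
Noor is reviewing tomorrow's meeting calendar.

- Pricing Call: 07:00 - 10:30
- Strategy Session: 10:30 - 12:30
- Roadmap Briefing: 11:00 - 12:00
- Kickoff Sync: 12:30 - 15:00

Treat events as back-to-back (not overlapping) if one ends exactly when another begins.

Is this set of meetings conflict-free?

Sorted by start: Pricing Call, Strategy Session, Roadmap Briefing, Kickoff Sync.
Strategy Session starts exactly when Pricing Call ends (back-to-back, no overlap), so nothing later overlaps Pricing Call either.
Roadmap Briefing starts before Strategy Session ends → Strategy Session and Roadmap Briefing overlap.
That's a conflict, so the schedule is not conflict-free.

No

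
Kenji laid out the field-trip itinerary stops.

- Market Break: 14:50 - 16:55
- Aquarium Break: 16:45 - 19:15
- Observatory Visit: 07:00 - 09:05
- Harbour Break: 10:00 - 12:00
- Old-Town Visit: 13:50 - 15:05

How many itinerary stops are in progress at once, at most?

Walk through starts and ends in time order (an end at T is processed before a start at T):
07:00 start Observatory Visit → 1
09:05 end Observatory Visit → 0
10:00 start Harbour Break → 1
12:00 end Harbour Break → 0
13:50 start Old-Town Visit → 1
14:50 start Market Break → 2
15:05 end Old-Town Visit → 1
16:45 start Aquarium Break → 2
16:55 end Market Break → 1
19:15 end Aquarium Break → 0
Peak is 2, at 14:50 (Market Break, Old-Town Visit).

2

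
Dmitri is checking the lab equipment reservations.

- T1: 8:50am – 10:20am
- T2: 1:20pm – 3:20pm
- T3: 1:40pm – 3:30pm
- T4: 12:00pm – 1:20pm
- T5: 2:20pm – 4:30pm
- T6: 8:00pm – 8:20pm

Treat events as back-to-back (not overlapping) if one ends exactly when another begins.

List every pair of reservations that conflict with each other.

T2 & T3, T2 & T5, T3 & T5

Two intervals overlap when each starts before the other ends.
Sorted by start: T1, T4, T2, T3, T5, T6.
T4 starts after T1 ends, so T1 has no further overlaps.
T2 starts exactly when T4 ends (back-to-back, no overlap), so T4 has no further overlaps.
T3 starts before T2 ends → T2 and T3 overlap.
T5 starts before T2 ends → T2 and T5 overlap.
T6 starts after T2 ends.
T5 starts before T3 ends → T3 and T5 overlap.
T6 starts after T3 ends.
T6 starts after T5 ends.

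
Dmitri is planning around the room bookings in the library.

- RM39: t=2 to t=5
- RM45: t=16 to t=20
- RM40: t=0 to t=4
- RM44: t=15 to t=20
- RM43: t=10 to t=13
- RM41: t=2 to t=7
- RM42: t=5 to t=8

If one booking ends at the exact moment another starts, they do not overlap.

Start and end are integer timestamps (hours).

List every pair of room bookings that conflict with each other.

Check each pair: they overlap iff neither finishes before the other starts.
Sorted by start: RM40, RM39, RM41, RM42, RM43, RM44, RM45.
RM39 starts before RM40 ends → RM40 and RM39 overlap.
RM41 starts before RM40 ends → RM40 and RM41 overlap.
RM42 starts after RM40 ends; RM40 is clear from here.
RM41 starts before RM39 ends → RM39 and RM41 overlap.
RM42 starts exactly when RM39 ends (back-to-back, no overlap); RM39 is clear from here.
RM42 starts before RM41 ends → RM41 and RM42 overlap.
RM43 starts after RM41 ends; RM41 is clear from here.
RM43 starts after RM42 ends; RM42 is clear from here.
RM44 starts after RM43 ends; RM43 is clear from here.
RM45 starts before RM44 ends → RM44 and RM45 overlap.

RM39 & RM40, RM39 & RM41, RM40 & RM41, RM41 & RM42, RM44 & RM45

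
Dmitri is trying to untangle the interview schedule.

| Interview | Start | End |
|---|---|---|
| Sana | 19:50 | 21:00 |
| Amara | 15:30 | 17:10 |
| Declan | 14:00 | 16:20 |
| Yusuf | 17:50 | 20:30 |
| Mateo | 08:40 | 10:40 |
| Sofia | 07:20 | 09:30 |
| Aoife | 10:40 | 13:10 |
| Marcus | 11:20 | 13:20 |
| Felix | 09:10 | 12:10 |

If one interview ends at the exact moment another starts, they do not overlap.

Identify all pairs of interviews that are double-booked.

Amara & Declan, Aoife & Felix, Aoife & Marcus, Felix & Marcus, Felix & Mateo, Felix & Sofia, Mateo & Sofia, Sana & Yusuf

Sorted by start: Sofia, Mateo, Felix, Aoife, Marcus, Declan, Amara, Yusuf, Sana.
Mateo starts before Sofia ends → Sofia and Mateo overlap.
Felix starts before Sofia ends → Sofia and Felix overlap.
Aoife starts after Sofia ends; Sofia is clear from here.
Felix starts before Mateo ends → Mateo and Felix overlap.
Aoife starts exactly when Mateo ends (back-to-back, no overlap); Mateo is clear from here.
Aoife starts before Felix ends → Felix and Aoife overlap.
Marcus starts before Felix ends → Felix and Marcus overlap.
Declan starts after Felix ends; Felix is clear from here.
Marcus starts before Aoife ends → Aoife and Marcus overlap.
Declan starts after Aoife ends; Aoife is clear from here.
Declan starts after Marcus ends; Marcus is clear from here.
Amara starts before Declan ends → Declan and Amara overlap.
Yusuf starts after Declan ends; Declan is clear from here.
Yusuf starts after Amara ends; Amara is clear from here.
Sana starts before Yusuf ends → Yusuf and Sana overlap.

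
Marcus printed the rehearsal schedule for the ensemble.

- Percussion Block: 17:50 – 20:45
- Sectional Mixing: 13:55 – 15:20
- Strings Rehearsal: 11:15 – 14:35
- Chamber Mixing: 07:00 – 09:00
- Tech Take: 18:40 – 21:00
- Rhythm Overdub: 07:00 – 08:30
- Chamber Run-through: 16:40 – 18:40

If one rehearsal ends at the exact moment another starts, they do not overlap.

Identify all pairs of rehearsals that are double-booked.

Chamber Mixing & Rhythm Overdub, Chamber Run-through & Percussion Block, Percussion Block & Tech Take, Sectional Mixing & Strings Rehearsal

Sorted by start: Chamber Mixing, Rhythm Overdub, Strings Rehearsal, Sectional Mixing, Chamber Run-through, Percussion Block, Tech Take.
Rhythm Overdub starts before Chamber Mixing ends → Chamber Mixing and Rhythm Overdub overlap.
Strings Rehearsal starts after Chamber Mixing ends; Chamber Mixing is clear from here.
Strings Rehearsal starts after Rhythm Overdub ends; Rhythm Overdub is clear from here.
Sectional Mixing starts before Strings Rehearsal ends → Strings Rehearsal and Sectional Mixing overlap.
Chamber Run-through starts after Strings Rehearsal ends; Strings Rehearsal is clear from here.
Chamber Run-through starts after Sectional Mixing ends; Sectional Mixing is clear from here.
Percussion Block starts before Chamber Run-through ends → Chamber Run-through and Percussion Block overlap.
Tech Take starts exactly when Chamber Run-through ends (back-to-back, no overlap).
Tech Take starts before Percussion Block ends → Percussion Block and Tech Take overlap.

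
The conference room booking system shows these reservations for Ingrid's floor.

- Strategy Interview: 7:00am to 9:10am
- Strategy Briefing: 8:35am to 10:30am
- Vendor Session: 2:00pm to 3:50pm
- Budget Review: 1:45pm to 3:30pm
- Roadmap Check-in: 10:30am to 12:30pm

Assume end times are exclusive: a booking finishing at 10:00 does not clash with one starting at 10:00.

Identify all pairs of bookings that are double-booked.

Check each pair: they overlap iff neither finishes before the other starts.
Sorted by start: Strategy Interview, Strategy Briefing, Roadmap Check-in, Budget Review, Vendor Session.
Strategy Briefing starts before Strategy Interview ends → Strategy Interview and Strategy Briefing overlap.
Roadmap Check-in starts after Strategy Interview ends; Strategy Interview is clear from here.
Roadmap Check-in starts exactly when Strategy Briefing ends (back-to-back, no overlap); Strategy Briefing is clear from here.
Budget Review starts after Roadmap Check-in ends; Roadmap Check-in is clear from here.
Vendor Session starts before Budget Review ends → Budget Review and Vendor Session overlap.

Budget Review & Vendor Session, Strategy Briefing & Strategy Interview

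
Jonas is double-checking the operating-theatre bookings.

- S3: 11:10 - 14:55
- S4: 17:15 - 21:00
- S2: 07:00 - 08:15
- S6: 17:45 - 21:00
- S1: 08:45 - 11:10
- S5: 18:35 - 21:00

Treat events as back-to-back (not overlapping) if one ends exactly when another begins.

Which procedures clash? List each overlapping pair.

S4 & S5, S4 & S6, S5 & S6

Sorted by start: S2, S1, S3, S4, S6, S5.
S1 starts after S2 ends, so nothing later overlaps S2 either.
S3 starts exactly when S1 ends (back-to-back, no overlap), so nothing later overlaps S1 either.
S4 starts after S3 ends, so nothing later overlaps S3 either.
S6 starts before S4 ends → S4 and S6 overlap.
S5 starts before S4 ends → S4 and S5 overlap.
S5 starts before S6 ends → S6 and S5 overlap.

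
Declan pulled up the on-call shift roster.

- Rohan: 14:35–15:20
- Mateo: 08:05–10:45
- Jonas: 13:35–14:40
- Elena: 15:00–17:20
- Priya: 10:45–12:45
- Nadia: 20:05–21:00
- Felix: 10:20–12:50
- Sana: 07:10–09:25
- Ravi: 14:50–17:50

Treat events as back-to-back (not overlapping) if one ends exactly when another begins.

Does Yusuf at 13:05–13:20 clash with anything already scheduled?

Sana: ends 09:25 at or before Yusuf starts 13:05 → clear.
Mateo: ends 10:45 at or before Yusuf starts 13:05 → clear.
Felix: ends 12:50 at or before Yusuf starts 13:05 → clear.
Priya: ends 12:45 at or before Yusuf starts 13:05 → clear.
Jonas: starts 13:35 at or after Yusuf ends 13:20 → clear.
Rohan: starts 14:35 at or after Yusuf ends 13:20 → clear.
Ravi: starts 14:50 at or after Yusuf ends 13:20 → clear.
Elena: starts 15:00 at or after Yusuf ends 13:20 → clear.
Nadia: starts 20:05 at or after Yusuf ends 13:20 → clear.

No — it doesn't clash with anything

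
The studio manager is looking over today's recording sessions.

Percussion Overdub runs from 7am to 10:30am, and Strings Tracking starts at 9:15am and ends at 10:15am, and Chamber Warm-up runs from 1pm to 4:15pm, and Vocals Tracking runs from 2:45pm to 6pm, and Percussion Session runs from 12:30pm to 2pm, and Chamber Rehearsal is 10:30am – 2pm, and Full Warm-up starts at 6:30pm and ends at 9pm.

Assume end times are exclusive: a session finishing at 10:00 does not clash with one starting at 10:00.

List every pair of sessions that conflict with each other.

Two intervals overlap when each starts before the other ends.
Sorted by start: Percussion Overdub, Strings Tracking, Chamber Rehearsal, Percussion Session, Chamber Warm-up, Vocals Tracking, Full Warm-up.
Strings Tracking starts before Percussion Overdub ends → Percussion Overdub and Strings Tracking overlap.
Chamber Rehearsal starts exactly when Percussion Overdub ends (back-to-back, no overlap); Percussion Overdub is clear from here.
Chamber Rehearsal starts after Strings Tracking ends; Strings Tracking is clear from here.
Percussion Session starts before Chamber Rehearsal ends → Chamber Rehearsal and Percussion Session overlap.
Chamber Warm-up starts before Chamber Rehearsal ends → Chamber Rehearsal and Chamber Warm-up overlap.
Vocals Tracking starts after Chamber Rehearsal ends; Chamber Rehearsal is clear from here.
Chamber Warm-up starts before Percussion Session ends → Percussion Session and Chamber Warm-up overlap.
Vocals Tracking starts after Percussion Session ends; Percussion Session is clear from here.
Vocals Tracking starts before Chamber Warm-up ends → Chamber Warm-up and Vocals Tracking overlap.
Full Warm-up starts after Chamber Warm-up ends.
Full Warm-up starts after Vocals Tracking ends.

Chamber Rehearsal & Chamber Warm-up, Chamber Rehearsal & Percussion Session, Chamber Warm-up & Percussion Session, Chamber Warm-up & Vocals Tracking, Percussion Overdub & Strings Tracking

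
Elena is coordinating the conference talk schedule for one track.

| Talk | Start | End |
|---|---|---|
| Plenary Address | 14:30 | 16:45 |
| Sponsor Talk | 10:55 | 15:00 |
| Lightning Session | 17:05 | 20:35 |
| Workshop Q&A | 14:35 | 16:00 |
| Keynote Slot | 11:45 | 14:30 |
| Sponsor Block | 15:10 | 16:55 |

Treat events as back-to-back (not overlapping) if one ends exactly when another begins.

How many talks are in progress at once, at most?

3

Sort all start/end points and keep a running count:
10:55 start Sponsor Talk → 1
11:45 start Keynote Slot → 2
14:30 end Keynote Slot → 1
14:30 start Plenary Address → 2
14:35 start Workshop Q&A → 3
15:00 end Sponsor Talk → 2
15:10 start Sponsor Block → 3
16:00 end Workshop Q&A → 2
16:45 end Plenary Address → 1
16:55 end Sponsor Block → 0
17:05 start Lightning Session → 1
20:35 end Lightning Session → 0
Peak is 3, at 14:35 (Plenary Address, Sponsor Talk, Workshop Q&A).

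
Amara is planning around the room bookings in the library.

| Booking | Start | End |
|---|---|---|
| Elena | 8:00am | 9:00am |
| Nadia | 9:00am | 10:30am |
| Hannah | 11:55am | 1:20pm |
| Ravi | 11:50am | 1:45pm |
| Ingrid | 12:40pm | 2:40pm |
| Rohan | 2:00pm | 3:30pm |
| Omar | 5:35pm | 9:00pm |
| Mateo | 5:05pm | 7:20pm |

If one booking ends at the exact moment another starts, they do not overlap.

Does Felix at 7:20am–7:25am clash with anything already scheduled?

No — it doesn't clash with anything

Elena: starts 8:00am at or after Felix ends 7:25am → clear.
Nadia: starts 9:00am at or after Felix ends 7:25am → clear.
Ravi: starts 11:50am at or after Felix ends 7:25am → clear.
Hannah: starts 11:55am at or after Felix ends 7:25am → clear.
Ingrid: starts 12:40pm at or after Felix ends 7:25am → clear.
Rohan: starts 2:00pm at or after Felix ends 7:25am → clear.
Mateo: starts 5:05pm at or after Felix ends 7:25am → clear.
Omar: starts 5:35pm at or after Felix ends 7:25am → clear.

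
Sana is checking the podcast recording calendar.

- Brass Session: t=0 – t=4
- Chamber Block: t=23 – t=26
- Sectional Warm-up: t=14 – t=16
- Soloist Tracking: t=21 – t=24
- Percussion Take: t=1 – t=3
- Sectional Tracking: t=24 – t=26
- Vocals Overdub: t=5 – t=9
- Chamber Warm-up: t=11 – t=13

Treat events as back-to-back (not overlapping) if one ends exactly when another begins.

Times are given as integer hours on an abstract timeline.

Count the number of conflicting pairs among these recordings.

3

Sorted by start: Brass Session, Percussion Take, Vocals Overdub, Chamber Warm-up, Sectional Warm-up, Soloist Tracking, Chamber Block, Sectional Tracking.
Percussion Take starts before Brass Session ends → Brass Session and Percussion Take overlap.
Vocals Overdub starts after Brass Session ends, so nothing later overlaps Brass Session either.
Vocals Overdub starts after Percussion Take ends, so nothing later overlaps Percussion Take either.
Chamber Warm-up starts after Vocals Overdub ends, so nothing later overlaps Vocals Overdub either.
Sectional Warm-up starts after Chamber Warm-up ends, so nothing later overlaps Chamber Warm-up either.
Soloist Tracking starts after Sectional Warm-up ends, so nothing later overlaps Sectional Warm-up either.
Chamber Block starts before Soloist Tracking ends → Soloist Tracking and Chamber Block overlap.
Sectional Tracking starts exactly when Soloist Tracking ends (back-to-back, no overlap).
Sectional Tracking starts before Chamber Block ends → Chamber Block and Sectional Tracking overlap.
Overlapping pairs: Brass Session & Percussion Take, Chamber Block & Sectional Tracking, Chamber Block & Soloist Tracking — 3 in total.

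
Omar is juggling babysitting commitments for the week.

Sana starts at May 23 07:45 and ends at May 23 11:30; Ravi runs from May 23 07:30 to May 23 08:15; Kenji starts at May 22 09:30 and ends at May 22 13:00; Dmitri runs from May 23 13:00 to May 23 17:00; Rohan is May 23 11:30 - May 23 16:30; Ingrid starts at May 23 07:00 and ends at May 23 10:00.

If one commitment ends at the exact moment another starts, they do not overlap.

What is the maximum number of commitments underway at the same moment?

3

Walk through starts and ends in time order (an end at T is processed before a start at T):
May 22 09:30 start Kenji → 1
May 22 13:00 end Kenji → 0
May 23 07:00 start Ingrid → 1
May 23 07:30 start Ravi → 2
May 23 07:45 start Sana → 3
May 23 08:15 end Ravi → 2
May 23 10:00 end Ingrid → 1
May 23 11:30 end Sana → 0
May 23 11:30 start Rohan → 1
May 23 13:00 start Dmitri → 2
May 23 16:30 end Rohan → 1
May 23 17:00 end Dmitri → 0
Peak is 3, at May 23 07:45 (Ingrid, Ravi, Sana).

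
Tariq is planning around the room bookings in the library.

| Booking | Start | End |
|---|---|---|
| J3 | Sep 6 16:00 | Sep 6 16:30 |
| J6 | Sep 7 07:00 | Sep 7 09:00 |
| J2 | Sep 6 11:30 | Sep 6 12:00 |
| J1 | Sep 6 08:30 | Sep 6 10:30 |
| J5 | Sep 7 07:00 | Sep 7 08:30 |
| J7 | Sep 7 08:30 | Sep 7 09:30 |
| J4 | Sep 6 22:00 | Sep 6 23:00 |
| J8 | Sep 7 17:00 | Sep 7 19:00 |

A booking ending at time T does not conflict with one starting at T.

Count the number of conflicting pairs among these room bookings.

Sorted by start: J1, J2, J3, J4, J5, J6, J7, J8.
J2 starts after J1 ends, so nothing later overlaps J1 either.
J3 starts after J2 ends, so nothing later overlaps J2 either.
J4 starts after J3 ends, so nothing later overlaps J3 either.
J5 starts after J4 ends, so nothing later overlaps J4 either.
J6 starts before J5 ends → J5 and J6 overlap.
J7 starts exactly when J5 ends (back-to-back, no overlap), so nothing later overlaps J5 either.
J7 starts before J6 ends → J6 and J7 overlap.
J8 starts after J6 ends.
J8 starts after J7 ends.
Overlapping pairs: J5 & J6, J6 & J7 — 2 in total.

2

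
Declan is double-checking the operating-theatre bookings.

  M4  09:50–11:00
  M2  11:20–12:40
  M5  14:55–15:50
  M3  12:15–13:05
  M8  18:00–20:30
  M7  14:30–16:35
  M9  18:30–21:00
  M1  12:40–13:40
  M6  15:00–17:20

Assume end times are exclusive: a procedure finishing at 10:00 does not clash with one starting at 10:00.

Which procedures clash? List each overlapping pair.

M1 & M3, M2 & M3, M5 & M6, M5 & M7, M6 & M7, M8 & M9

Sorted by start: M4, M2, M3, M1, M7, M5, M6, M8, M9.
M2 starts after M4 ends, so M4 has no further overlaps.
M3 starts before M2 ends → M2 and M3 overlap.
M1 starts exactly when M2 ends (back-to-back, no overlap), so M2 has no further overlaps.
M1 starts before M3 ends → M3 and M1 overlap.
M7 starts after M3 ends, so M3 has no further overlaps.
M7 starts after M1 ends, so M1 has no further overlaps.
M5 starts before M7 ends → M7 and M5 overlap.
M6 starts before M7 ends → M7 and M6 overlap.
M8 starts after M7 ends, so M7 has no further overlaps.
M6 starts before M5 ends → M5 and M6 overlap.
M8 starts after M5 ends, so M5 has no further overlaps.
M8 starts after M6 ends, so M6 has no further overlaps.
M9 starts before M8 ends → M8 and M9 overlap.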